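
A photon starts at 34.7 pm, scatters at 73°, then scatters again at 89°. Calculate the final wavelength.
38.8009 pm

Apply Compton shift twice:

First scattering at θ₁ = 73°:
Δλ₁ = λ_C(1 - cos(73°))
Δλ₁ = 2.4263 × 0.7076
Δλ₁ = 1.7169 pm

After first scattering:
λ₁ = 34.7 + 1.7169 = 36.4169 pm

Second scattering at θ₂ = 89°:
Δλ₂ = λ_C(1 - cos(89°))
Δλ₂ = 2.4263 × 0.9825
Δλ₂ = 2.3840 pm

Final wavelength:
λ₂ = 36.4169 + 2.3840 = 38.8009 pm

Total shift: Δλ_total = 1.7169 + 2.3840 = 4.1009 pm

(Intermediate values are shown rounded; full precision is carried through to the final answer.)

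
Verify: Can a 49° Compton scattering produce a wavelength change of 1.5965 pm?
No, inconsistent

Calculate the expected shift for θ = 49°:

Δλ_expected = λ_C(1 - cos(49°))
Δλ_expected = 2.4263 × (1 - cos(49°))
Δλ_expected = 2.4263 × 0.3439
Δλ_expected = 0.8345 pm

Given shift: 1.5965 pm
Expected shift: 0.8345 pm
Difference: 0.7620 pm

The values do not match. The given shift corresponds to θ ≈ 70.0°, not 49°.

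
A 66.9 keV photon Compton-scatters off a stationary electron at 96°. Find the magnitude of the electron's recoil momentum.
4.9875e-23 kg·m/s

The electron is initially at rest, so by conservation of momentum:
p⃗_e = p⃗₀ − p⃗'  (incident photon momentum minus scattered photon momentum)

Photon momentum magnitudes (p = h/λ = E/c):
λ₀ = hc/E₀ = 18.5328 pm → p₀ = h/λ₀ = 3.5753e-23 kg·m/s
Δλ = λ_C(1 − cos 96°) = 2.6799 pm
λ' = 21.2127 pm → p' = h/λ' = 3.1236e-23 kg·m/s

The scattered photon makes angle θ = 96° with the incident direction, so by the law of cosines:
|p⃗_e|² = p₀² + p'² − 2p₀p'cos θ
|p⃗_e|² = (3.5753e-23)² + (3.1236e-23)² − 2·3.5753e-23·3.1236e-23·cos(96°)
|p⃗_e| = 4.9875e-23 kg·m/s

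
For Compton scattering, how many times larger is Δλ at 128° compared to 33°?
128° produces the larger shift by a factor of 10.015

Calculate both shifts using Δλ = λ_C(1 - cos θ):

For θ₁ = 33°:
Δλ₁ = 2.4263 × (1 - cos(33°))
Δλ₁ = 2.4263 × 0.1613
Δλ₁ = 0.3914 pm

For θ₂ = 128°:
Δλ₂ = 2.4263 × (1 - cos(128°))
Δλ₂ = 2.4263 × 1.6157
Δλ₂ = 3.9201 pm

The 128° angle produces the larger shift.
Ratio: 3.9201/0.3914 = 10.015

(Intermediate values are shown rounded; full precision is carried through to the final answer.)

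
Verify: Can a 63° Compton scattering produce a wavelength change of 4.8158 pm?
No, inconsistent

Calculate the expected shift for θ = 63°:

Δλ_expected = λ_C(1 - cos(63°))
Δλ_expected = 2.4263 × (1 - cos(63°))
Δλ_expected = 2.4263 × 0.5460
Δλ_expected = 1.3248 pm

Given shift: 4.8158 pm
Expected shift: 1.3248 pm
Difference: 3.4910 pm

The values do not match. The given shift corresponds to θ ≈ 170.0°, not 63°.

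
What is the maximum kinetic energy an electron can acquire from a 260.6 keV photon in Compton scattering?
131.5877 keV

Maximum energy transfer occurs at θ = 180° (backscattering).

Initial photon: E₀ = 260.6 keV → λ₀ = 4.7576 pm

Maximum Compton shift (at 180°):
Δλ_max = 2λ_C = 2 × 2.4263 = 4.8526 pm

Final wavelength:
λ' = 4.7576 + 4.8526 = 9.6103 pm

Minimum photon energy (maximum energy to electron):
E'_min = hc/λ' = 129.0123 keV

Maximum electron kinetic energy:
K_max = E₀ - E'_min = 260.6000 - 129.0123 = 131.5877 keV

(Intermediate values are shown rounded; full precision is carried through to the final answer.)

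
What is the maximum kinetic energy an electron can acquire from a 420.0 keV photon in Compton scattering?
261.1401 keV

Maximum energy transfer occurs at θ = 180° (backscattering).

Initial photon: E₀ = 420.0 keV → λ₀ = 2.9520 pm

Maximum Compton shift (at 180°):
Δλ_max = 2λ_C = 2 × 2.4263 = 4.8526 pm

Final wavelength:
λ' = 2.9520 + 4.8526 = 7.8046 pm

Minimum photon energy (maximum energy to electron):
E'_min = hc/λ' = 158.8599 keV

Maximum electron kinetic energy:
K_max = E₀ - E'_min = 420.0000 - 158.8599 = 261.1401 keV

(Intermediate values are shown rounded; full precision is carried through to the final answer.)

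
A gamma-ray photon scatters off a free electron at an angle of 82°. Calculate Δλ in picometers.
2.0886 pm

Using the Compton scattering formula:
Δλ = λ_C(1 - cos θ)

where λ_C = h/(m_e·c) ≈ 2.4263 pm is the Compton wavelength of an electron.

For θ = 82°:
cos(82°) = 0.1392
1 - cos(82°) = 0.8608

Δλ = 2.4263 × 0.8608
Δλ = 2.0886 pm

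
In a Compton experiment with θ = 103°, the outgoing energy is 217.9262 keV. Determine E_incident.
456.3001 keV

Convert final energy to wavelength (hc ≈ 1239.842 keV·pm):
λ' = hc/E' = 1239.842 / 217.9262 = 5.6893 pm

Calculate the Compton shift:
Δλ = λ_C(1 - cos(103°))
Δλ = 2.4263 × (1 - cos(103°))
Δλ = 2.9721 pm

Initial wavelength:
λ = λ' - Δλ = 5.6893 - 2.9721 = 2.7172 pm

Initial energy:
E = hc/λ = 1239.842 / 2.7172 = 456.3001 keV

(Intermediate values are shown rounded; full precision is carried through to the final answer.)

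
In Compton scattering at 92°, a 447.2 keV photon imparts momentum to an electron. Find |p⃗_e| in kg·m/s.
2.7375e-22 kg·m/s

The electron is initially at rest, so by conservation of momentum:
p⃗_e = p⃗₀ − p⃗'  (incident photon momentum minus scattered photon momentum)

Photon momentum magnitudes (p = h/λ = E/c):
λ₀ = hc/E₀ = 2.7725 pm → p₀ = h/λ₀ = 2.3900e-22 kg·m/s
Δλ = λ_C(1 − cos 92°) = 2.5110 pm
λ' = 5.2834 pm → p' = h/λ' = 1.2541e-22 kg·m/s

The scattered photon makes angle θ = 92° with the incident direction, so by the law of cosines:
|p⃗_e|² = p₀² + p'² − 2p₀p'cos θ
|p⃗_e|² = (2.3900e-22)² + (1.2541e-22)² − 2·2.3900e-22·1.2541e-22·cos(92°)
|p⃗_e| = 2.7375e-22 kg·m/s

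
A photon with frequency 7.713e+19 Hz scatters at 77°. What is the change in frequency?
2.515e+19 Hz (decrease)

Convert frequency to wavelength (c = 299792458 m/s):
λ₀ = c/f₀ = 299792458/7.713e+19 = 3.8868463e-12 m = 3.8868 pm

Calculate Compton shift:
Δλ = λ_C(1 - cos(77°)) = 1.8805 pm

Final wavelength:
λ' = λ₀ + Δλ = 3.8868 + 1.8805 = 5.7674 pm

Final frequency:
f' = c/λ' = 299792458/5.7673555e-12 = 5.1980922e+19 Hz

Frequency shift (decrease):
Δf = f₀ - f' = 7.713e+19 - 5.1980922e+19 = 2.515e+19 Hz

(Intermediate values are shown rounded; full precision is carried through to the final answer.)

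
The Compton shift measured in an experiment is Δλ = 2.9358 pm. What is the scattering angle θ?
102.12°

From the Compton formula Δλ = λ_C(1 - cos θ), we can solve for θ:

cos θ = 1 - Δλ/λ_C

Given:
- Δλ = 2.9358 pm
- λ_C = h/(m_e·c) ≈ 2.42631024 pm

cos θ = 1 - 2.9358/2.42631024
cos θ = 1 - 1.209985
cos θ = -0.209985

θ = arccos(-0.209985)
θ = 102.12°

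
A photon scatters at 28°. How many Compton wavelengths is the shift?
0.1171 λ_C

The Compton shift formula is:
Δλ = λ_C(1 - cos θ)

Dividing both sides by λ_C:
Δλ/λ_C = 1 - cos θ

For θ = 28°:
Δλ/λ_C = 1 - cos(28°)
Δλ/λ_C = 1 - 0.8829
Δλ/λ_C = 0.1171

This means the shift is 0.1171 × λ_C = 0.2840 pm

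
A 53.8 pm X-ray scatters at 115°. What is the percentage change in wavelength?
6.4158%

Calculate the Compton shift:
Δλ = λ_C(1 - cos(115°))
Δλ = 2.4263 × (1 - cos(115°))
Δλ = 2.4263 × 1.4226
Δλ = 3.4517 pm

Percentage change:
(Δλ/λ₀) × 100 = (3.4517/53.8) × 100
= 6.4158%

(Intermediate values are shown rounded; full precision is carried through to the final answer.)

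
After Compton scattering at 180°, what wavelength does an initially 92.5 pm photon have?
97.3526 pm

Using the Compton formula: λ' = λ + λ_C(1 − cos θ)

For θ = 180°, cos θ = -1 (exact) = -1.0000, so:
1 − cos 180° = 1 − (-1) = 2.0000

Δλ = λ_C × 2.0000 = 2.4263 × 2.0000 = 4.8526 pm

λ' = 92.5 + 4.8526 = 97.3526 pm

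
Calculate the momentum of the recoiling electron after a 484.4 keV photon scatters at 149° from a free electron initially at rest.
3.4268e-22 kg·m/s

The electron is initially at rest, so by conservation of momentum:
p⃗_e = p⃗₀ − p⃗'  (incident photon momentum minus scattered photon momentum)

Photon momentum magnitudes (p = h/λ = E/c):
λ₀ = hc/E₀ = 2.5595 pm → p₀ = h/λ₀ = 2.5888e-22 kg·m/s
Δλ = λ_C(1 − cos 149°) = 4.5061 pm
λ' = 7.0656 pm → p' = h/λ' = 9.3779e-23 kg·m/s

The scattered photon makes angle θ = 149° with the incident direction, so by the law of cosines:
|p⃗_e|² = p₀² + p'² − 2p₀p'cos θ
|p⃗_e|² = (2.5888e-22)² + (9.3779e-23)² − 2·2.5888e-22·9.3779e-23·cos(149°)
|p⃗_e| = 3.4268e-22 kg·m/s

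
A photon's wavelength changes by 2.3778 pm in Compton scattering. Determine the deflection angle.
88.85°

From the Compton formula Δλ = λ_C(1 - cos θ), we can solve for θ:

cos θ = 1 - Δλ/λ_C

Given:
- Δλ = 2.3778 pm
- λ_C = h/(m_e·c) ≈ 2.42631024 pm

cos θ = 1 - 2.3778/2.42631024
cos θ = 1 - 0.980007
cos θ = 0.019993

θ = arccos(0.019993)
θ = 88.85°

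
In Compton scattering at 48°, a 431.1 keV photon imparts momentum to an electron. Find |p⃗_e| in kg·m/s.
1.7317e-22 kg·m/s

The electron is initially at rest, so by conservation of momentum:
p⃗_e = p⃗₀ − p⃗'  (incident photon momentum minus scattered photon momentum)

Photon momentum magnitudes (p = h/λ = E/c):
λ₀ = hc/E₀ = 2.8760 pm → p₀ = h/λ₀ = 2.3039e-22 kg·m/s
Δλ = λ_C(1 − cos 48°) = 0.8028 pm
λ' = 3.6788 pm → p' = h/λ' = 1.8012e-22 kg·m/s

The scattered photon makes angle θ = 48° with the incident direction, so by the law of cosines:
|p⃗_e|² = p₀² + p'² − 2p₀p'cos θ
|p⃗_e|² = (2.3039e-22)² + (1.8012e-22)² − 2·2.3039e-22·1.8012e-22·cos(48°)
|p⃗_e| = 1.7317e-22 kg·m/s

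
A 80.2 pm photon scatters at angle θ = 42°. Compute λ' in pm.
80.8232 pm

Using the Compton scattering formula:
λ' = λ + Δλ = λ + λ_C(1 - cos θ)

Given:
- Initial wavelength λ = 80.2 pm
- Scattering angle θ = 42°
- Compton wavelength λ_C ≈ 2.4263 pm

Calculate the shift:
Δλ = 2.4263 × (1 - cos(42°))
Δλ = 2.4263 × 0.2569
Δλ = 0.6232 pm

Final wavelength:
λ' = 80.2 + 0.6232 = 80.8232 pm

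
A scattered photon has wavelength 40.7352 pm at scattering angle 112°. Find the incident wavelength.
37.4000 pm

From λ' = λ + Δλ, we have λ = λ' - Δλ

First calculate the Compton shift:
Δλ = λ_C(1 - cos θ)
Δλ = 2.4263 × (1 - cos(112°))
Δλ = 2.4263 × 1.3746
Δλ = 3.3352 pm

Initial wavelength:
λ = λ' - Δλ
λ = 40.7352 - 3.3352
λ = 37.4000 pm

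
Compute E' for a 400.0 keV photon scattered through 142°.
166.6931 keV

First convert energy to wavelength:
λ = hc/E, with hc ≈ 1239.842 keV·pm (i.e. 1239.842 eV·nm)

For E = 400.0 keV = 400000 eV:
λ = 1239.842 keV·pm / 400.0 keV
λ = 3.0996 pm

Calculate the Compton shift:
Δλ = λ_C(1 - cos(142°)) = 2.4263 × 1.7880
Δλ = 4.3383 pm

Final wavelength:
λ' = 3.0996 + 4.3383 = 7.4379 pm

Final energy:
E' = hc/λ' = 1239.842 / 7.4379 = 166.6931 keV

(Intermediate values are shown rounded; full precision is carried through to the final answer.)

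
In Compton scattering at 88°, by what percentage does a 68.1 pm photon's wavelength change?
3.4385%

Calculate the Compton shift:
Δλ = λ_C(1 - cos(88°))
Δλ = 2.4263 × (1 - cos(88°))
Δλ = 2.4263 × 0.9651
Δλ = 2.3416 pm

Percentage change:
(Δλ/λ₀) × 100 = (2.3416/68.1) × 100
= 3.4385%

(Intermediate values are shown rounded; full precision is carried through to the final answer.)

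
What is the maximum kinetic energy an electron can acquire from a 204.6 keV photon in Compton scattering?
90.9828 keV

Maximum energy transfer occurs at θ = 180° (backscattering).

Initial photon: E₀ = 204.6 keV → λ₀ = 6.0598 pm

Maximum Compton shift (at 180°):
Δλ_max = 2λ_C = 2 × 2.4263 = 4.8526 pm

Final wavelength:
λ' = 6.0598 + 4.8526 = 10.9125 pm

Minimum photon energy (maximum energy to electron):
E'_min = hc/λ' = 113.6172 keV

Maximum electron kinetic energy:
K_max = E₀ - E'_min = 204.6000 - 113.6172 = 90.9828 keV

(Intermediate values are shown rounded; full precision is carried through to the final answer.)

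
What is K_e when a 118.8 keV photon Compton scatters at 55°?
10.7152 keV

By energy conservation: K_e = E_initial - E_final

First find the scattered photon energy:
Initial wavelength: λ = hc/E = 10.4364 pm
Compton shift: Δλ = λ_C(1 - cos(55°)) = 1.0346 pm
Final wavelength: λ' = 10.4364 + 1.0346 = 11.4710 pm
Final photon energy: E' = hc/λ' = 108.0848 keV

Electron kinetic energy:
K_e = E - E' = 118.8000 - 108.0848 = 10.7152 keV

(Intermediate values are shown rounded; full precision is carried through to the final answer.)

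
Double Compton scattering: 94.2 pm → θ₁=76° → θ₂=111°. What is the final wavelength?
99.3352 pm

Apply Compton shift twice:

First scattering at θ₁ = 76°:
Δλ₁ = λ_C(1 - cos(76°))
Δλ₁ = 2.4263 × 0.7581
Δλ₁ = 1.8393 pm

After first scattering:
λ₁ = 94.2 + 1.8393 = 96.0393 pm

Second scattering at θ₂ = 111°:
Δλ₂ = λ_C(1 - cos(111°))
Δλ₂ = 2.4263 × 1.3584
Δλ₂ = 3.2958 pm

Final wavelength:
λ₂ = 96.0393 + 3.2958 = 99.3352 pm

Total shift: Δλ_total = 1.8393 + 3.2958 = 5.1352 pm

(Intermediate values are shown rounded; full precision is carried through to the final answer.)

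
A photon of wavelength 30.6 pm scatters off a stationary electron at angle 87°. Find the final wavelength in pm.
32.8993 pm

Using the Compton scattering formula:
λ' = λ + Δλ = λ + λ_C(1 - cos θ)

Given:
- Initial wavelength λ = 30.6 pm
- Scattering angle θ = 87°
- Compton wavelength λ_C ≈ 2.4263 pm

Calculate the shift:
Δλ = 2.4263 × (1 - cos(87°))
Δλ = 2.4263 × 0.9477
Δλ = 2.2993 pm

Final wavelength:
λ' = 30.6 + 2.2993 = 32.8993 pm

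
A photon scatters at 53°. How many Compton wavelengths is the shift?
0.3982 λ_C

The Compton shift formula is:
Δλ = λ_C(1 - cos θ)

Dividing both sides by λ_C:
Δλ/λ_C = 1 - cos θ

For θ = 53°:
Δλ/λ_C = 1 - cos(53°)
Δλ/λ_C = 1 - 0.6018
Δλ/λ_C = 0.3982

This means the shift is 0.3982 × λ_C = 0.9661 pm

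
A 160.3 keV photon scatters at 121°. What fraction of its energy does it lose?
0.3222 (or 32.22%)

Calculate initial and final photon energies:

Initial: E₀ = 160.3 keV → λ₀ = 7.7345 pm
Compton shift: Δλ = 3.6760 pm
Final wavelength: λ' = 11.4105 pm
Final energy: E' = 108.6583 keV

Fractional energy loss:
(E₀ - E')/E₀ = (160.3000 - 108.6583)/160.3000
= 51.6417/160.3000
= 0.3222
= 32.22%

(Intermediate values are shown rounded; full precision is carried through to the final answer.)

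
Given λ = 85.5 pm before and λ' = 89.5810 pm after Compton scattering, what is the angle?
133.00°

First find the wavelength shift:
Δλ = λ' - λ = 89.5810 - 85.5 = 4.0810 pm

Using Δλ = λ_C(1 - cos θ), with λ_C = h/(m_e·c) ≈ 2.42631024 pm:
cos θ = 1 - Δλ/λ_C
cos θ = 1 - 4.0810/2.42631024
cos θ = -0.681978

θ = arccos(-0.681978)
θ = 133.00°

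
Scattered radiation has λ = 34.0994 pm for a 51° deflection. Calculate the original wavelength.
33.2000 pm

From λ' = λ + Δλ, we have λ = λ' - Δλ

First calculate the Compton shift:
Δλ = λ_C(1 - cos θ)
Δλ = 2.4263 × (1 - cos(51°))
Δλ = 2.4263 × 0.3707
Δλ = 0.8994 pm

Initial wavelength:
λ = λ' - Δλ
λ = 34.0994 - 0.8994
λ = 33.2000 pm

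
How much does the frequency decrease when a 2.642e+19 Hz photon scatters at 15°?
1.911e+17 Hz (decrease)

Convert frequency to wavelength (c = 299792458 m/s):
λ₀ = c/f₀ = 299792458/2.642e+19 = 1.1347179e-11 m = 11.3472 pm

Calculate Compton shift:
Δλ = λ_C(1 - cos(15°)) = 0.0827 pm

Final wavelength:
λ' = λ₀ + Δλ = 11.3472 + 0.0827 = 11.4299 pm

Final frequency:
f' = c/λ' = 299792458/1.1429853e-11 = 2.6228899e+19 Hz

Frequency shift (decrease):
Δf = f₀ - f' = 2.642e+19 - 2.6228899e+19 = 1.911e+17 Hz

(Intermediate values are shown rounded; full precision is carried through to the final answer.)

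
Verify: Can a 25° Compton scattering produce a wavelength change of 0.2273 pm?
Yes, consistent

Calculate the expected shift for θ = 25°:

Δλ_expected = λ_C(1 - cos(25°))
Δλ_expected = 2.4263 × (1 - cos(25°))
Δλ_expected = 2.4263 × 0.0937
Δλ_expected = 0.2273 pm

Given shift: 0.2273 pm
Expected shift: 0.2273 pm
Difference: 0.0000 pm

The values match. This is consistent with Compton scattering at the stated angle.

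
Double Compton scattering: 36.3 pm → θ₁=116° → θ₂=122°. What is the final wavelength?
43.5020 pm

Apply Compton shift twice:

First scattering at θ₁ = 116°:
Δλ₁ = λ_C(1 - cos(116°))
Δλ₁ = 2.4263 × 1.4384
Δλ₁ = 3.4899 pm

After first scattering:
λ₁ = 36.3 + 3.4899 = 39.7899 pm

Second scattering at θ₂ = 122°:
Δλ₂ = λ_C(1 - cos(122°))
Δλ₂ = 2.4263 × 1.5299
Δλ₂ = 3.7121 pm

Final wavelength:
λ₂ = 39.7899 + 3.7121 = 43.5020 pm

Total shift: Δλ_total = 3.4899 + 3.7121 = 7.2020 pm

(Intermediate values are shown rounded; full precision is carried through to the final answer.)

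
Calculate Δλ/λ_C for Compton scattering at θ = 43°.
0.2686 λ_C

The Compton shift formula is:
Δλ = λ_C(1 - cos θ)

Dividing both sides by λ_C:
Δλ/λ_C = 1 - cos θ

For θ = 43°:
Δλ/λ_C = 1 - cos(43°)
Δλ/λ_C = 1 - 0.7314
Δλ/λ_C = 0.2686

This means the shift is 0.2686 × λ_C = 0.6518 pm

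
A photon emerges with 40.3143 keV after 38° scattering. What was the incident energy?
41.0000 keV

Convert final energy to wavelength (hc ≈ 1239.842 keV·pm):
λ' = hc/E' = 1239.842 / 40.3143 = 30.7544 pm

Calculate the Compton shift:
Δλ = λ_C(1 - cos(38°))
Δλ = 2.4263 × (1 - cos(38°))
Δλ = 0.5144 pm

Initial wavelength:
λ = λ' - Δλ = 30.7544 - 0.5144 = 30.2400 pm

Initial energy:
E = hc/λ = 1239.842 / 30.2400 = 41.0000 keV

(Intermediate values are shown rounded; full precision is carried through to the final answer.)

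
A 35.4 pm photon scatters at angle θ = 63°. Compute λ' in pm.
36.7248 pm

Using the Compton scattering formula:
λ' = λ + Δλ = λ + λ_C(1 - cos θ)

Given:
- Initial wavelength λ = 35.4 pm
- Scattering angle θ = 63°
- Compton wavelength λ_C ≈ 2.4263 pm

Calculate the shift:
Δλ = 2.4263 × (1 - cos(63°))
Δλ = 2.4263 × 0.5460
Δλ = 1.3248 pm

Final wavelength:
λ' = 35.4 + 1.3248 = 36.7248 pm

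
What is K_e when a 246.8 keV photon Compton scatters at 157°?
118.7623 keV

By energy conservation: K_e = E_initial - E_final

First find the scattered photon energy:
Initial wavelength: λ = hc/E = 5.0237 pm
Compton shift: Δλ = λ_C(1 - cos(157°)) = 4.6597 pm
Final wavelength: λ' = 5.0237 + 4.6597 = 9.6834 pm
Final photon energy: E' = hc/λ' = 128.0377 keV

Electron kinetic energy:
K_e = E - E' = 246.8000 - 128.0377 = 118.7623 keV

(Intermediate values are shown rounded; full precision is carried through to the final answer.)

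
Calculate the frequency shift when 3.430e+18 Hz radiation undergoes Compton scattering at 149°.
1.682e+17 Hz (decrease)

Convert frequency to wavelength (c = 299792458 m/s):
λ₀ = c/f₀ = 299792458/3.430e+18 = 8.7403049e-11 m = 87.4030 pm

Calculate Compton shift:
Δλ = λ_C(1 - cos(149°)) = 4.5061 pm

Final wavelength:
λ' = λ₀ + Δλ = 87.4030 + 4.5061 = 91.9091 pm

Final frequency:
f' = c/λ' = 299792458/9.1909113e-11 = 3.2618360e+18 Hz

Frequency shift (decrease):
Δf = f₀ - f' = 3.430e+18 - 3.2618360e+18 = 1.682e+17 Hz

(Intermediate values are shown rounded; full precision is carried through to the final answer.)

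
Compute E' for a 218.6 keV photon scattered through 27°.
208.8616 keV

First convert energy to wavelength:
λ = hc/E, with hc ≈ 1239.842 keV·pm (i.e. 1239.842 eV·nm)

For E = 218.6 keV = 218600 eV:
λ = 1239.842 keV·pm / 218.6 keV
λ = 5.6717 pm

Calculate the Compton shift:
Δλ = λ_C(1 - cos(27°)) = 2.4263 × 0.1090
Δλ = 0.2645 pm

Final wavelength:
λ' = 5.6717 + 0.2645 = 5.9362 pm

Final energy:
E' = hc/λ' = 1239.842 / 5.9362 = 208.8616 keV

(Intermediate values are shown rounded; full precision is carried through to the final answer.)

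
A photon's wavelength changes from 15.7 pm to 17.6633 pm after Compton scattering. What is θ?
79.00°

First find the wavelength shift:
Δλ = λ' - λ = 17.6633 - 15.7 = 1.9633 pm

Using Δλ = λ_C(1 - cos θ), with λ_C = h/(m_e·c) ≈ 2.42631024 pm:
cos θ = 1 - Δλ/λ_C
cos θ = 1 - 1.9633/2.42631024
cos θ = 0.190829

θ = arccos(0.190829)
θ = 79.00°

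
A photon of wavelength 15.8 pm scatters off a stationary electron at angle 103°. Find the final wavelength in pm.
18.7721 pm

Using the Compton scattering formula:
λ' = λ + Δλ = λ + λ_C(1 - cos θ)

Given:
- Initial wavelength λ = 15.8 pm
- Scattering angle θ = 103°
- Compton wavelength λ_C ≈ 2.4263 pm

Calculate the shift:
Δλ = 2.4263 × (1 - cos(103°))
Δλ = 2.4263 × 1.2250
Δλ = 2.9721 pm

Final wavelength:
λ' = 15.8 + 2.9721 = 18.7721 pm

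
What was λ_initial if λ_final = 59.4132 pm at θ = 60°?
58.2000 pm

From λ' = λ + Δλ, we have λ = λ' - Δλ

First calculate the Compton shift:
Δλ = λ_C(1 - cos θ)
Δλ = 2.4263 × (1 - cos(60°))
Δλ = 2.4263 × 0.5000
Δλ = 1.2132 pm

Initial wavelength:
λ = λ' - Δλ
λ = 59.4132 - 1.2132
λ = 58.2000 pm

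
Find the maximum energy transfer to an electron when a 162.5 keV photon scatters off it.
63.1729 keV

Maximum energy transfer occurs at θ = 180° (backscattering).

Initial photon: E₀ = 162.5 keV → λ₀ = 7.6298 pm

Maximum Compton shift (at 180°):
Δλ_max = 2λ_C = 2 × 2.4263 = 4.8526 pm

Final wavelength:
λ' = 7.6298 + 4.8526 = 12.4824 pm

Minimum photon energy (maximum energy to electron):
E'_min = hc/λ' = 99.3271 keV

Maximum electron kinetic energy:
K_max = E₀ - E'_min = 162.5000 - 99.3271 = 63.1729 keV

(Intermediate values are shown rounded; full precision is carried through to the final answer.)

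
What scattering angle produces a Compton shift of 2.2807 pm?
86.56°

From the Compton formula Δλ = λ_C(1 - cos θ), we can solve for θ:

cos θ = 1 - Δλ/λ_C

Given:
- Δλ = 2.2807 pm
- λ_C = h/(m_e·c) ≈ 2.42631024 pm

cos θ = 1 - 2.2807/2.42631024
cos θ = 1 - 0.939987
cos θ = 0.060013

θ = arccos(0.060013)
θ = 86.56°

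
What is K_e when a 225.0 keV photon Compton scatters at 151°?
101.7408 keV

By energy conservation: K_e = E_initial - E_final

First find the scattered photon energy:
Initial wavelength: λ = hc/E = 5.5104 pm
Compton shift: Δλ = λ_C(1 - cos(151°)) = 4.5484 pm
Final wavelength: λ' = 5.5104 + 4.5484 = 10.0588 pm
Final photon energy: E' = hc/λ' = 123.2592 keV

Electron kinetic energy:
K_e = E - E' = 225.0000 - 123.2592 = 101.7408 keV

(Intermediate values are shown rounded; full precision is carried through to the final answer.)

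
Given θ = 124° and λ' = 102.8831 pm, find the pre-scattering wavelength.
99.1000 pm

From λ' = λ + Δλ, we have λ = λ' - Δλ

First calculate the Compton shift:
Δλ = λ_C(1 - cos θ)
Δλ = 2.4263 × (1 - cos(124°))
Δλ = 2.4263 × 1.5592
Δλ = 3.7831 pm

Initial wavelength:
λ = λ' - Δλ
λ = 102.8831 - 3.7831
λ = 99.1000 pm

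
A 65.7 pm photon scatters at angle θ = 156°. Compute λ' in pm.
70.3429 pm

Using the Compton scattering formula:
λ' = λ + Δλ = λ + λ_C(1 - cos θ)

Given:
- Initial wavelength λ = 65.7 pm
- Scattering angle θ = 156°
- Compton wavelength λ_C ≈ 2.4263 pm

Calculate the shift:
Δλ = 2.4263 × (1 - cos(156°))
Δλ = 2.4263 × 1.9135
Δλ = 4.6429 pm

Final wavelength:
λ' = 65.7 + 4.6429 = 70.3429 pm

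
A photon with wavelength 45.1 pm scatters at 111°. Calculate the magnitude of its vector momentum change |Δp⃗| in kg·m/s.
2.3398e-23 kg·m/s

Photon momentum magnitude is p = h/λ.

Initial momentum:
p₀ = h/λ = 6.6261e-34/4.5100e-11 = 1.4692e-23 kg·m/s

After scattering:
λ' = λ + Δλ = 45.1 + 3.2958 = 48.3958 pm
p' = h/λ' = 6.6261e-34/4.8396e-11 = 1.3691e-23 kg·m/s

Momentum is a vector; the scattered photon's direction makes angle θ = 111° with the incident direction. The magnitude of the vector change Δp⃗ = p⃗₀ − p⃗' is found from the law of cosines:
|Δp⃗|² = p₀² + p'² − 2p₀p'cos θ
|Δp⃗|² = (1.4692e-23)² + (1.3691e-23)² − 2·1.4692e-23·1.3691e-23·cos(111°)
|Δp⃗| = 2.3398e-23 kg·m/s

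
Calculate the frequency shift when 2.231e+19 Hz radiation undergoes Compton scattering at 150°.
5.623e+18 Hz (decrease)

Convert frequency to wavelength (c = 299792458 m/s):
λ₀ = c/f₀ = 299792458/2.231e+19 = 1.3437582e-11 m = 13.4376 pm

Calculate Compton shift:
Δλ = λ_C(1 - cos(150°)) = 4.5276 pm

Final wavelength:
λ' = λ₀ + Δλ = 13.4376 + 4.5276 = 17.9651 pm

Final frequency:
f' = c/λ' = 299792458/1.7965139e-11 = 1.6687456e+19 Hz

Frequency shift (decrease):
Δf = f₀ - f' = 2.231e+19 - 1.6687456e+19 = 5.623e+18 Hz

(Intermediate values are shown rounded; full precision is carried through to the final answer.)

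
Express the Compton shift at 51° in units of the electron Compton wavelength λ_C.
0.3707 λ_C

The Compton shift formula is:
Δλ = λ_C(1 - cos θ)

Dividing both sides by λ_C:
Δλ/λ_C = 1 - cos θ

For θ = 51°:
Δλ/λ_C = 1 - cos(51°)
Δλ/λ_C = 1 - 0.6293
Δλ/λ_C = 0.3707

This means the shift is 0.3707 × λ_C = 0.8994 pm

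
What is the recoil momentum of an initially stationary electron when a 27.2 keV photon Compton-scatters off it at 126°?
2.4900e-23 kg·m/s

The electron is initially at rest, so by conservation of momentum:
p⃗_e = p⃗₀ − p⃗'  (incident photon momentum minus scattered photon momentum)

Photon momentum magnitudes (p = h/λ = E/c):
λ₀ = hc/E₀ = 45.5824 pm → p₀ = h/λ₀ = 1.4536e-23 kg·m/s
Δλ = λ_C(1 − cos 126°) = 3.8525 pm
λ' = 49.4349 pm → p' = h/λ' = 1.3404e-23 kg·m/s

The scattered photon makes angle θ = 126° with the incident direction, so by the law of cosines:
|p⃗_e|² = p₀² + p'² − 2p₀p'cos θ
|p⃗_e|² = (1.4536e-23)² + (1.3404e-23)² − 2·1.4536e-23·1.3404e-23·cos(126°)
|p⃗_e| = 2.4900e-23 kg·m/s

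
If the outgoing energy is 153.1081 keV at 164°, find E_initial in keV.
371.3000 keV

Convert final energy to wavelength (hc ≈ 1239.842 keV·pm):
λ' = hc/E' = 1239.842 / 153.1081 = 8.0978 pm

Calculate the Compton shift:
Δλ = λ_C(1 - cos(164°))
Δλ = 2.4263 × (1 - cos(164°))
Δλ = 4.7586 pm

Initial wavelength:
λ = λ' - Δλ = 8.0978 - 4.7586 = 3.3392 pm

Initial energy:
E = hc/λ = 1239.842 / 3.3392 = 371.3000 keV

(Intermediate values are shown rounded; full precision is carried through to the final answer.)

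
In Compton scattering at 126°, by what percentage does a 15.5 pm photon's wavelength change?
24.8546%

Calculate the Compton shift:
Δλ = λ_C(1 - cos(126°))
Δλ = 2.4263 × (1 - cos(126°))
Δλ = 2.4263 × 1.5878
Δλ = 3.8525 pm

Percentage change:
(Δλ/λ₀) × 100 = (3.8525/15.5) × 100
= 24.8546%

(Intermediate values are shown rounded; full precision is carried through to the final answer.)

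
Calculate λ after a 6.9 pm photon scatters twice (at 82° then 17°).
9.0947 pm

Apply Compton shift twice:

First scattering at θ₁ = 82°:
Δλ₁ = λ_C(1 - cos(82°))
Δλ₁ = 2.4263 × 0.8608
Δλ₁ = 2.0886 pm

After first scattering:
λ₁ = 6.9 + 2.0886 = 8.9886 pm

Second scattering at θ₂ = 17°:
Δλ₂ = λ_C(1 - cos(17°))
Δλ₂ = 2.4263 × 0.0437
Δλ₂ = 0.1060 pm

Final wavelength:
λ₂ = 8.9886 + 0.1060 = 9.0947 pm

Total shift: Δλ_total = 2.0886 + 0.1060 = 2.1947 pm

(Intermediate values are shown rounded; full precision is carried through to the final answer.)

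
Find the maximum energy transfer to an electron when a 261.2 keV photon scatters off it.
132.0409 keV

Maximum energy transfer occurs at θ = 180° (backscattering).

Initial photon: E₀ = 261.2 keV → λ₀ = 4.7467 pm

Maximum Compton shift (at 180°):
Δλ_max = 2λ_C = 2 × 2.4263 = 4.8526 pm

Final wavelength:
λ' = 4.7467 + 4.8526 = 9.5993 pm

Minimum photon energy (maximum energy to electron):
E'_min = hc/λ' = 129.1591 keV

Maximum electron kinetic energy:
K_max = E₀ - E'_min = 261.2000 - 129.1591 = 132.0409 keV

(Intermediate values are shown rounded; full precision is carried through to the final answer.)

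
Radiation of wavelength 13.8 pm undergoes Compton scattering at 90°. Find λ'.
16.2263 pm

Using the Compton formula: λ' = λ + λ_C(1 − cos θ)

For θ = 90°, cos θ = 0 (exact) = 0.0000, so:
1 − cos 90° = 1 − (0) = 1.0000

Δλ = λ_C × 1.0000 = 2.4263 × 1.0000 = 2.4263 pm

λ' = 13.8 + 2.4263 = 16.2263 pm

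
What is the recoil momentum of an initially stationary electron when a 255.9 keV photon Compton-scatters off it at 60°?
1.2533e-22 kg·m/s

The electron is initially at rest, so by conservation of momentum:
p⃗_e = p⃗₀ − p⃗'  (incident photon momentum minus scattered photon momentum)

Photon momentum magnitudes (p = h/λ = E/c):
λ₀ = hc/E₀ = 4.8450 pm → p₀ = h/λ₀ = 1.3676e-22 kg·m/s
Δλ = λ_C(1 − cos 60°) = 1.2132 pm
λ' = 6.0582 pm → p' = h/λ' = 1.0937e-22 kg·m/s

The scattered photon makes angle θ = 60° with the incident direction, so by the law of cosines:
|p⃗_e|² = p₀² + p'² − 2p₀p'cos θ
|p⃗_e|² = (1.3676e-22)² + (1.0937e-22)² − 2·1.3676e-22·1.0937e-22·cos(60°)
|p⃗_e| = 1.2533e-22 kg·m/s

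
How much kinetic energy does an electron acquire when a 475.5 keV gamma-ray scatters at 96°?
241.0091 keV

By energy conservation: K_e = E_initial - E_final

First find the scattered photon energy:
Initial wavelength: λ = hc/E = 2.6074 pm
Compton shift: Δλ = λ_C(1 - cos(96°)) = 2.6799 pm
Final wavelength: λ' = 2.6074 + 2.6799 = 5.2874 pm
Final photon energy: E' = hc/λ' = 234.4909 keV

Electron kinetic energy:
K_e = E - E' = 475.5000 - 234.4909 = 241.0091 keV

(Intermediate values are shown rounded; full precision is carried through to the final answer.)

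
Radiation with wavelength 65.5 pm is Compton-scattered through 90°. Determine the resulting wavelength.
67.9263 pm

Using the Compton scattering formula:
λ' = λ + Δλ = λ + λ_C(1 - cos θ)

Given:
- Initial wavelength λ = 65.5 pm
- Scattering angle θ = 90°
- Compton wavelength λ_C ≈ 2.4263 pm

Calculate the shift:
Δλ = 2.4263 × (1 - cos(90°))
Δλ = 2.4263 × 1.0000
Δλ = 2.4263 pm

Final wavelength:
λ' = 65.5 + 2.4263 = 67.9263 pm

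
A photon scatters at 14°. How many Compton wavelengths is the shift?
0.0297 λ_C

The Compton shift formula is:
Δλ = λ_C(1 - cos θ)

Dividing both sides by λ_C:
Δλ/λ_C = 1 - cos θ

For θ = 14°:
Δλ/λ_C = 1 - cos(14°)
Δλ/λ_C = 1 - 0.9703
Δλ/λ_C = 0.0297

This means the shift is 0.0297 × λ_C = 0.0721 pm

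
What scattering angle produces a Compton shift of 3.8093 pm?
124.75°

From the Compton formula Δλ = λ_C(1 - cos θ), we can solve for θ:

cos θ = 1 - Δλ/λ_C

Given:
- Δλ = 3.8093 pm
- λ_C = h/(m_e·c) ≈ 2.42631024 pm

cos θ = 1 - 3.8093/2.42631024
cos θ = 1 - 1.569997
cos θ = -0.569997

θ = arccos(-0.569997)
θ = 124.75°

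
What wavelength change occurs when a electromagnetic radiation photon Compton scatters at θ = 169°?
4.8080 pm

Using the Compton scattering formula:
Δλ = λ_C(1 - cos θ)

where λ_C = h/(m_e·c) ≈ 2.4263 pm is the Compton wavelength of an electron.

For θ = 169°:
cos(169°) = -0.9816
1 - cos(169°) = 1.9816

Δλ = 2.4263 × 1.9816
Δλ = 4.8080 pm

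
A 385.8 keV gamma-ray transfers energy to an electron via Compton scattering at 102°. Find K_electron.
184.0179 keV

By energy conservation: K_e = E_initial - E_final

First find the scattered photon energy:
Initial wavelength: λ = hc/E = 3.2137 pm
Compton shift: Δλ = λ_C(1 - cos(102°)) = 2.9308 pm
Final wavelength: λ' = 3.2137 + 2.9308 = 6.1445 pm
Final photon energy: E' = hc/λ' = 201.7821 keV

Electron kinetic energy:
K_e = E - E' = 385.8000 - 201.7821 = 184.0179 keV

(Intermediate values are shown rounded; full precision is carried through to the final answer.)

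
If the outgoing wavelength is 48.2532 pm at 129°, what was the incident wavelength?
44.3000 pm

From λ' = λ + Δλ, we have λ = λ' - Δλ

First calculate the Compton shift:
Δλ = λ_C(1 - cos θ)
Δλ = 2.4263 × (1 - cos(129°))
Δλ = 2.4263 × 1.6293
Δλ = 3.9532 pm

Initial wavelength:
λ = λ' - Δλ
λ = 48.2532 - 3.9532
λ = 44.3000 pm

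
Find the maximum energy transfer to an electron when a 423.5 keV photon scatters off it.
264.1420 keV

Maximum energy transfer occurs at θ = 180° (backscattering).

Initial photon: E₀ = 423.5 keV → λ₀ = 2.9276 pm

Maximum Compton shift (at 180°):
Δλ_max = 2λ_C = 2 × 2.4263 = 4.8526 pm

Final wavelength:
λ' = 2.9276 + 4.8526 = 7.7802 pm

Minimum photon energy (maximum energy to electron):
E'_min = hc/λ' = 159.3580 keV

Maximum electron kinetic energy:
K_max = E₀ - E'_min = 423.5000 - 159.3580 = 264.1420 keV

(Intermediate values are shown rounded; full precision is carried through to the final answer.)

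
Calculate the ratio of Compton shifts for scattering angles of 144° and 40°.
144° produces the larger shift by a factor of 7.732

Calculate both shifts using Δλ = λ_C(1 - cos θ):

For θ₁ = 40°:
Δλ₁ = 2.4263 × (1 - cos(40°))
Δλ₁ = 2.4263 × 0.2340
Δλ₁ = 0.5676 pm

For θ₂ = 144°:
Δλ₂ = 2.4263 × (1 - cos(144°))
Δλ₂ = 2.4263 × 1.8090
Δλ₂ = 4.3892 pm

The 144° angle produces the larger shift.
Ratio: 4.3892/0.5676 = 7.732

(Intermediate values are shown rounded; full precision is carried through to the final answer.)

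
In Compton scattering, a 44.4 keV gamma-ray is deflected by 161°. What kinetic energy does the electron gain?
6.4202 keV

By energy conservation: K_e = E_initial - E_final

First find the scattered photon energy:
Initial wavelength: λ = hc/E = 27.9244 pm
Compton shift: Δλ = λ_C(1 - cos(161°)) = 4.7204 pm
Final wavelength: λ' = 27.9244 + 4.7204 = 32.6448 pm
Final photon energy: E' = hc/λ' = 37.9798 keV

Electron kinetic energy:
K_e = E - E' = 44.4000 - 37.9798 = 6.4202 keV

(Intermediate values are shown rounded; full precision is carried through to the final answer.)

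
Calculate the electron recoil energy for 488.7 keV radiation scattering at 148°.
312.1084 keV

By energy conservation: K_e = E_initial - E_final

First find the scattered photon energy:
Initial wavelength: λ = hc/E = 2.5370 pm
Compton shift: Δλ = λ_C(1 - cos(148°)) = 4.4839 pm
Final wavelength: λ' = 2.5370 + 4.4839 = 7.0210 pm
Final photon energy: E' = hc/λ' = 176.5916 keV

Electron kinetic energy:
K_e = E - E' = 488.7000 - 176.5916 = 312.1084 keV

(Intermediate values are shown rounded; full precision is carried through to the final answer.)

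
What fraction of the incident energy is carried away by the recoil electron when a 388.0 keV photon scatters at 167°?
0.5999 (or 59.99%)

Calculate initial and final photon energies:

Initial: E₀ = 388.0 keV → λ₀ = 3.1955 pm
Compton shift: Δλ = 4.7904 pm
Final wavelength: λ' = 7.9859 pm
Final energy: E' = 155.2538 keV

Fractional energy loss:
(E₀ - E')/E₀ = (388.0000 - 155.2538)/388.0000
= 232.7462/388.0000
= 0.5999
= 59.99%

(Intermediate values are shown rounded; full precision is carried through to the final answer.)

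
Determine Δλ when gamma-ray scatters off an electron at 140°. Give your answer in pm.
4.2850 pm

Using the Compton scattering formula:
Δλ = λ_C(1 - cos θ)

where λ_C = h/(m_e·c) ≈ 2.4263 pm is the Compton wavelength of an electron.

For θ = 140°:
cos(140°) = -0.7660
1 - cos(140°) = 1.7660

Δλ = 2.4263 × 1.7660
Δλ = 4.2850 pm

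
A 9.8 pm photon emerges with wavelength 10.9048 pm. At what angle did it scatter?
57.00°

First find the wavelength shift:
Δλ = λ' - λ = 10.9048 - 9.8 = 1.1048 pm

Using Δλ = λ_C(1 - cos θ), with λ_C = h/(m_e·c) ≈ 2.42631024 pm:
cos θ = 1 - Δλ/λ_C
cos θ = 1 - 1.1048/2.42631024
cos θ = 0.544658

θ = arccos(0.544658)
θ = 57.00°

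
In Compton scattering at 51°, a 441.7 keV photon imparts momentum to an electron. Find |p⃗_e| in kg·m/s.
1.8592e-22 kg·m/s

The electron is initially at rest, so by conservation of momentum:
p⃗_e = p⃗₀ − p⃗'  (incident photon momentum minus scattered photon momentum)

Photon momentum magnitudes (p = h/λ = E/c):
λ₀ = hc/E₀ = 2.8070 pm → p₀ = h/λ₀ = 2.3606e-22 kg·m/s
Δλ = λ_C(1 − cos 51°) = 0.8994 pm
λ' = 3.7064 pm → p' = h/λ' = 1.7878e-22 kg·m/s

The scattered photon makes angle θ = 51° with the incident direction, so by the law of cosines:
|p⃗_e|² = p₀² + p'² − 2p₀p'cos θ
|p⃗_e|² = (2.3606e-22)² + (1.7878e-22)² − 2·2.3606e-22·1.7878e-22·cos(51°)
|p⃗_e| = 1.8592e-22 kg·m/s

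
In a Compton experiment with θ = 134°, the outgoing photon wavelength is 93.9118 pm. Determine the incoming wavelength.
89.8000 pm

From λ' = λ + Δλ, we have λ = λ' - Δλ

First calculate the Compton shift:
Δλ = λ_C(1 - cos θ)
Δλ = 2.4263 × (1 - cos(134°))
Δλ = 2.4263 × 1.6947
Δλ = 4.1118 pm

Initial wavelength:
λ = λ' - Δλ
λ = 93.9118 - 4.1118
λ = 89.8000 pm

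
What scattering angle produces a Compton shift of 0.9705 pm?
53.13°

From the Compton formula Δλ = λ_C(1 - cos θ), we can solve for θ:

cos θ = 1 - Δλ/λ_C

Given:
- Δλ = 0.9705 pm
- λ_C = h/(m_e·c) ≈ 2.42631024 pm

cos θ = 1 - 0.9705/2.42631024
cos θ = 1 - 0.399990
cos θ = 0.600010

θ = arccos(0.600010)
θ = 53.13°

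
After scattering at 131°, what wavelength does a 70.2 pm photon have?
74.2181 pm

Using the Compton scattering formula:
λ' = λ + Δλ = λ + λ_C(1 - cos θ)

Given:
- Initial wavelength λ = 70.2 pm
- Scattering angle θ = 131°
- Compton wavelength λ_C ≈ 2.4263 pm

Calculate the shift:
Δλ = 2.4263 × (1 - cos(131°))
Δλ = 2.4263 × 1.6561
Δλ = 4.0181 pm

Final wavelength:
λ' = 70.2 + 4.0181 = 74.2181 pm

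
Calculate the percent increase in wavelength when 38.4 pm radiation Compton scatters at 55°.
2.6944%

Calculate the Compton shift:
Δλ = λ_C(1 - cos(55°))
Δλ = 2.4263 × (1 - cos(55°))
Δλ = 2.4263 × 0.4264
Δλ = 1.0346 pm

Percentage change:
(Δλ/λ₀) × 100 = (1.0346/38.4) × 100
= 2.6944%

(Intermediate values are shown rounded; full precision is carried through to the final answer.)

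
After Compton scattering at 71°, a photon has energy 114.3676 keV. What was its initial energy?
134.7000 keV

Convert final energy to wavelength (hc ≈ 1239.842 keV·pm):
λ' = hc/E' = 1239.842 / 114.3676 = 10.8408 pm

Calculate the Compton shift:
Δλ = λ_C(1 - cos(71°))
Δλ = 2.4263 × (1 - cos(71°))
Δλ = 1.6364 pm

Initial wavelength:
λ = λ' - Δλ = 10.8408 - 1.6364 = 9.2045 pm

Initial energy:
E = hc/λ = 1239.842 / 9.2045 = 134.7000 keV

(Intermediate values are shown rounded; full precision is carried through to the final answer.)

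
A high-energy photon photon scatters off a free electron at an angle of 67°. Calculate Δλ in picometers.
1.4783 pm

Using the Compton scattering formula:
Δλ = λ_C(1 - cos θ)

where λ_C = h/(m_e·c) ≈ 2.4263 pm is the Compton wavelength of an electron.

For θ = 67°:
cos(67°) = 0.3907
1 - cos(67°) = 0.6093

Δλ = 2.4263 × 0.6093
Δλ = 1.4783 pm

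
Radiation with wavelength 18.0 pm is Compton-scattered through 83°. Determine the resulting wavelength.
20.1306 pm

Using the Compton scattering formula:
λ' = λ + Δλ = λ + λ_C(1 - cos θ)

Given:
- Initial wavelength λ = 18.0 pm
- Scattering angle θ = 83°
- Compton wavelength λ_C ≈ 2.4263 pm

Calculate the shift:
Δλ = 2.4263 × (1 - cos(83°))
Δλ = 2.4263 × 0.8781
Δλ = 2.1306 pm

Final wavelength:
λ' = 18.0 + 2.1306 = 20.1306 pm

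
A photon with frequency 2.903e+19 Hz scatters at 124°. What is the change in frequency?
7.783e+18 Hz (decrease)

Convert frequency to wavelength (c = 299792458 m/s):
λ₀ = c/f₀ = 299792458/2.903e+19 = 1.0326988e-11 m = 10.3270 pm

Calculate Compton shift:
Δλ = λ_C(1 - cos(124°)) = 3.7831 pm

Final wavelength:
λ' = λ₀ + Δλ = 10.3270 + 3.7831 = 14.1101 pm

Final frequency:
f' = c/λ' = 299792458/1.4110074e-11 = 2.1246697e+19 Hz

Frequency shift (decrease):
Δf = f₀ - f' = 2.903e+19 - 2.1246697e+19 = 7.783e+18 Hz

(Intermediate values are shown rounded; full precision is carried through to the final answer.)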